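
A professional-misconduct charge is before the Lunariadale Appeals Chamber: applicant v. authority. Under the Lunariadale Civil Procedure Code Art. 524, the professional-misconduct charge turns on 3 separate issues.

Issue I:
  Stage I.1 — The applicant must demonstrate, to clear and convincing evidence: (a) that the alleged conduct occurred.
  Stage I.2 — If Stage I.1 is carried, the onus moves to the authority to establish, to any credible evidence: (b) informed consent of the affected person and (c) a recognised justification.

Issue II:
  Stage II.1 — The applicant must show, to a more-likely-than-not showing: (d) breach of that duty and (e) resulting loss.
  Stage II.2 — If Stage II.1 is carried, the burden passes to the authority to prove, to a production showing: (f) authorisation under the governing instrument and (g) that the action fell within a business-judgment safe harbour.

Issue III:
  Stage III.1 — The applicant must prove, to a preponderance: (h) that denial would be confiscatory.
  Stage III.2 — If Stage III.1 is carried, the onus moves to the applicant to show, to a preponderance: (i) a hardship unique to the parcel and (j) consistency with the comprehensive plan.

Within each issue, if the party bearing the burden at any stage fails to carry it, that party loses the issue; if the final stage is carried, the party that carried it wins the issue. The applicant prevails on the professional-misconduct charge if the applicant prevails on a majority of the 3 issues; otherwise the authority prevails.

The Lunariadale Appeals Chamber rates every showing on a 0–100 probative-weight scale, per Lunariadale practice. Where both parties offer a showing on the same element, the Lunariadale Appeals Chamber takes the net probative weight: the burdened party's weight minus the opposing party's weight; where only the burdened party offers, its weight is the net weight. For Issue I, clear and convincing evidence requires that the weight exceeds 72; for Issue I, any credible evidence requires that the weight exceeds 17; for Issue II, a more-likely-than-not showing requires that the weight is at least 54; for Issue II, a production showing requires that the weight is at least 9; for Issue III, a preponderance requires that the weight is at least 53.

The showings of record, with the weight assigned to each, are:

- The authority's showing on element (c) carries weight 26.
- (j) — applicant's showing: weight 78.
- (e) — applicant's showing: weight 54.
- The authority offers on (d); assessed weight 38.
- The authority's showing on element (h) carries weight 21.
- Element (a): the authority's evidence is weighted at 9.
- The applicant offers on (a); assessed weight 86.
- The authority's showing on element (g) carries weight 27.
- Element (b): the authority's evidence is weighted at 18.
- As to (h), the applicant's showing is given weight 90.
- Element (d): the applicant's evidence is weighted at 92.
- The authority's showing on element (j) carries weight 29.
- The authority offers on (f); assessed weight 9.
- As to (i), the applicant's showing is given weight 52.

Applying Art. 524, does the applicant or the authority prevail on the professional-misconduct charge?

— Issue I —
Stage I.1 (applicant, clear and convincing evidence, weight exceeds 72): (a) net 86−9=77 > 72 — meets.
  All elements met. The burden passes to the authority.
Stage I.2 (authority, any credible evidence, weight exceeds 17): (b) 18 > 17 — meets; (c) 26 > 17 — meets.
  The authority carries the last stage.
All stages carried — the authority prevails on this issue.
— Issue II —
Stage II.1 (applicant, a more-likely-than-not showing, weight is at least 54): (d) net 92−38=54 ≥ 54 — meets; (e) 54 ≥ 54 — meets.
  All elements met. The burden passes to the authority.
Stage II.2 (authority, a production showing, weight is at least 9): (f) 9 ≥ 9 — meets; (g) 27 ≥ 9 — meets.
  Stage II.2 carried; the final stage is satisfied.
With every stage satisfied, the authority prevails on this issue.
— Issue III —
Stage III.1 — burden on applicant; standard: a preponderance (weight is at least 53).
    (h): 90 − 21 = 69 ≥ 53 [met]
  Stage III.1 is satisfied; the applicant continues to bear the burden.
Stage III.2 — burden on applicant; standard: a preponderance (weight is at least 53).
    (i): 52 < 53 [not met]
    (j): 78 − 29 = 49 < 53 [not met]
  Stage III.2 not carried; the applicant fails its burden.
The authority prevails on this issue.
Per-issue: Issue I → authority; Issue II → authority; Issue III → authority. The applicant must prevail on a majority of issues; overall, the authority prevails.

authority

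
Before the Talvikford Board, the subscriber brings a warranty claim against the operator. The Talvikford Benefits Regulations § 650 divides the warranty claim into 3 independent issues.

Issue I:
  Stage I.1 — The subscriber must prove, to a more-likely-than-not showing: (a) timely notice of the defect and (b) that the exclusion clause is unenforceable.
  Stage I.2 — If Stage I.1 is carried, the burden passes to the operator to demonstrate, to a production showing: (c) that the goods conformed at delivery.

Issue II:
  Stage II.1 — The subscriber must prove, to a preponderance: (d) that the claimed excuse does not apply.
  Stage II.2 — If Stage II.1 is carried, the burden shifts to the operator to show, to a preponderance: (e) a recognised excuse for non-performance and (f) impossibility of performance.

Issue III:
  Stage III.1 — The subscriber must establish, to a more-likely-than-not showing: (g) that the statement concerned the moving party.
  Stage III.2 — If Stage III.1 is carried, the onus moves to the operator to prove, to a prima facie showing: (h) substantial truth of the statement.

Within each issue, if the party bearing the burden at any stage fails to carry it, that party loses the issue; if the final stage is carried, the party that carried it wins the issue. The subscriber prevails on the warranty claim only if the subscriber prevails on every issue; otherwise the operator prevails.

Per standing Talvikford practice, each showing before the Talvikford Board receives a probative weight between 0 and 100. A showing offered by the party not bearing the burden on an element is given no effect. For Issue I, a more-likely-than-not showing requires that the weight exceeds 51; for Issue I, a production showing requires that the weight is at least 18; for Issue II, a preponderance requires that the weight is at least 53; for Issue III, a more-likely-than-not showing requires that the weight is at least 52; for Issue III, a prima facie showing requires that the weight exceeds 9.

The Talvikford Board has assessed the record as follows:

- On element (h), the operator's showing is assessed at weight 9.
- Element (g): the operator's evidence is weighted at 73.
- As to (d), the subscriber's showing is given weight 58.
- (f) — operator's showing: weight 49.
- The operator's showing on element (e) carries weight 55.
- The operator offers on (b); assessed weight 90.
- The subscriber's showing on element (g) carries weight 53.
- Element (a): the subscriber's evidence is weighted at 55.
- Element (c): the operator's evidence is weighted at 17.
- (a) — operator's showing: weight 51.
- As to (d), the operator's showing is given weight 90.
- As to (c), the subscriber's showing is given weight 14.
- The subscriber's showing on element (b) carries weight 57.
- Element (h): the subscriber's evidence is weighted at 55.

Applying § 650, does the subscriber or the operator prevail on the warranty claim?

subscriber

— Issue I —
At Stage I.1 the subscriber must meet a more-likely-than-not showing (weight exceeds 51): on (a) the weight is 55 (the operator's 51 is given no effect), which does exceed 51, so (a) meets the standard; on (b) the weight is 57 (the operator's 90 is given no effect), > 51, so (b) meets the standard.
  The subscriber carries Stage I.1; the operator now bears the burden.
At Stage I.2 the operator must meet a production showing (weight is at least 18): on (c) the weight is 17 (the subscriber's 14 is given no effect), which does not reach 18, so (c) does not meet the standard.
  Not every element is met, so the operator fails to carry Stage I.2.
The analysis ends at Stage I.2; the subscriber prevails on this issue.
— Issue II —
Stage II.1 (subscriber, a preponderance, weight is at least 53): (d) 58 (operator's 90 disregarded) ≥ 53 — meets.
  All elements met. The burden passes to the operator.
Stage II.2 (operator, a preponderance, weight is at least 53): (e) 55 ≥ 53 — meets; (f) 49 < 53 — fails.
  The operator does not carry Stage II.2.
The subscriber prevails on this issue.
— Issue III —
At Stage III.1 the subscriber must meet a more-likely-than-not showing (weight is at least 52): on (g) the weight is 53 (the operator's 73 is given no effect), ≥ 52, so (g) meets the standard.
  All elements met. The burden passes to the operator.
At Stage III.2 the operator must meet a prima facie showing (weight exceeds 9): on (h) the weight is 9 (the subscriber's 55 is given no effect), ≤ 9, so (h) does not meet the standard.
  Stage III.2 not carried; the operator fails its burden.
The analysis ends at Stage III.2; the subscriber prevails on this issue.
Per-issue: Issue I → subscriber; Issue II → subscriber; Issue III → subscriber. The subscriber must prevail on every issue; overall, the subscriber prevails.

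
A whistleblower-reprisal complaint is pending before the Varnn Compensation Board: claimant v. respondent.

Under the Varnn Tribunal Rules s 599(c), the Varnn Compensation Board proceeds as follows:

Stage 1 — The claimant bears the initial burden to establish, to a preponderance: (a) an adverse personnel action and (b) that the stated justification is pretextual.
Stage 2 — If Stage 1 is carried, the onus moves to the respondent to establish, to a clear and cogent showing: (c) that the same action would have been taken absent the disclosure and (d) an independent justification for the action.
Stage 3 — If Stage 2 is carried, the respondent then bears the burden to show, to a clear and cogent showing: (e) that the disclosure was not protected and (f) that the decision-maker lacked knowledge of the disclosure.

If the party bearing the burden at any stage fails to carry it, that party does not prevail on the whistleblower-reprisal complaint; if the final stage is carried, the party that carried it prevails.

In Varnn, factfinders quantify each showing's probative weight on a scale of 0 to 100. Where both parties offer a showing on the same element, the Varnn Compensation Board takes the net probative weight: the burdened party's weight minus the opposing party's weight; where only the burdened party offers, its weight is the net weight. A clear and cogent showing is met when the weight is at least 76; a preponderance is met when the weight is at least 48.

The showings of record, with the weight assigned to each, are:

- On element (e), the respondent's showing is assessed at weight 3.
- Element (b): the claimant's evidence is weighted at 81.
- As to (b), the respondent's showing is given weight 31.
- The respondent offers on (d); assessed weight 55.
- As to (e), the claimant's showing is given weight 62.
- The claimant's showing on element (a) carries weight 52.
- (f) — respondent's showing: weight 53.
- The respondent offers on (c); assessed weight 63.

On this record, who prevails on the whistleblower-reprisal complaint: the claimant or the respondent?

claimant

At Stage 1 the claimant must meet a preponderance (weight is at least 48): on (a) the weight is 52, which does reach 48, so (a) meets the standard; on (b) the weight is 81 less the opposing 31 gives net 50, ≥ 48, so (b) meets the standard.
  Stage 1 is satisfied; the onus moves to the respondent.
At Stage 2 the respondent must meet a clear and cogent showing (weight is at least 76): on (c) the weight is 63, which does not reach 76, so (c) does not meet the standard; on (d) the weight is 55, < 76, so (d) does not meet the standard.
  Not every element is met, so the respondent fails to carry Stage 2.
So the claimant prevails.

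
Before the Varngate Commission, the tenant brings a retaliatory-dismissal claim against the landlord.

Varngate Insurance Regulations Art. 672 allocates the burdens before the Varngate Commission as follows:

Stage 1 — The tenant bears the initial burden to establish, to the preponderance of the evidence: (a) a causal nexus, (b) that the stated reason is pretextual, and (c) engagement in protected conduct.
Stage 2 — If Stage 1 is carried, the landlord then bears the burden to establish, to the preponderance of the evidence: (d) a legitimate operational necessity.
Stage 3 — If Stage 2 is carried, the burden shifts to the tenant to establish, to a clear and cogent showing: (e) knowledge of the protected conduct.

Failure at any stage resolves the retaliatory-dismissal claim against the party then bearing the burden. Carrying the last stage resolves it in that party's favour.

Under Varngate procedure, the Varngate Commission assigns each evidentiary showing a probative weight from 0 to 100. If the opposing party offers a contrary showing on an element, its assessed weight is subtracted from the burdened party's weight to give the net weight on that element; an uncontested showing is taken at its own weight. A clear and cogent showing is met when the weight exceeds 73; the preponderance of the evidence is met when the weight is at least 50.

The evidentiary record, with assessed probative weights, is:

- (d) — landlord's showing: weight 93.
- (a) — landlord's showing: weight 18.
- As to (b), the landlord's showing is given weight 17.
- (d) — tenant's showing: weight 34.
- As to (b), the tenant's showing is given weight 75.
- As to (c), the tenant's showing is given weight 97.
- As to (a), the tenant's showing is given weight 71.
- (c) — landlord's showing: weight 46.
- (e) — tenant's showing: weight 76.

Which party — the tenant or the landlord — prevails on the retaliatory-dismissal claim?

Stage 1 (tenant, the preponderance of the evidence, weight is at least 50): (a) net 71−18=53 ≥ 50 — meets; (b) net 75−17=58 ≥ 50 — meets; (c) net 97−46=51 ≥ 50 — meets.
  All elements met. The burden passes to the landlord.
Stage 2 (landlord, the preponderance of the evidence, weight is at least 50): (d) net 93−34=59 ≥ 50 — meets.
  Stage 2 carried; the burden shifts to the tenant.
Stage 3 (tenant, a clear and cogent showing, weight exceeds 73): (e) 76 > 73 — meets.
  The tenant carries the last stage.
All stages carried — the tenant prevails.

tenant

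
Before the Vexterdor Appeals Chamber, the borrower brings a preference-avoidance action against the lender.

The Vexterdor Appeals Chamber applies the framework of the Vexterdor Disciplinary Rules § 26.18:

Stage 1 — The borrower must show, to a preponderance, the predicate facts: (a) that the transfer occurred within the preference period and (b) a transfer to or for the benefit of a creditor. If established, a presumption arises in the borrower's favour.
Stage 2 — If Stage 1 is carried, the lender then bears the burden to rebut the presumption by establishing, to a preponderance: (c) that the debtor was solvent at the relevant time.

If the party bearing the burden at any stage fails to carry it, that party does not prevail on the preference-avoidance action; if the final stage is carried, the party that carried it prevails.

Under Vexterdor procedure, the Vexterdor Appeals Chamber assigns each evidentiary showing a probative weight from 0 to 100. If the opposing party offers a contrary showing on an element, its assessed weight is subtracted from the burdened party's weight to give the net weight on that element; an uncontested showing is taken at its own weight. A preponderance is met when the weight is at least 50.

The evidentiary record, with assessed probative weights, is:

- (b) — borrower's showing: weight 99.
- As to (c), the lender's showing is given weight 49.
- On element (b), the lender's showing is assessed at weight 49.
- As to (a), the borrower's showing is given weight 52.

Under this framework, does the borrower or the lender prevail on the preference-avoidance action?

borrower

Stage 1 (borrower, a preponderance, weight is at least 50): (a) 52 ≥ 50 — meets; (b) net 99−49=50 ≥ 50 — meets.
  Stage 1 carried; the burden shifts to the lender.
Stage 2 (lender, a preponderance, weight is at least 50): (c) 49 < 50 — fails.
  The lender does not carry Stage 2.
The borrower prevails.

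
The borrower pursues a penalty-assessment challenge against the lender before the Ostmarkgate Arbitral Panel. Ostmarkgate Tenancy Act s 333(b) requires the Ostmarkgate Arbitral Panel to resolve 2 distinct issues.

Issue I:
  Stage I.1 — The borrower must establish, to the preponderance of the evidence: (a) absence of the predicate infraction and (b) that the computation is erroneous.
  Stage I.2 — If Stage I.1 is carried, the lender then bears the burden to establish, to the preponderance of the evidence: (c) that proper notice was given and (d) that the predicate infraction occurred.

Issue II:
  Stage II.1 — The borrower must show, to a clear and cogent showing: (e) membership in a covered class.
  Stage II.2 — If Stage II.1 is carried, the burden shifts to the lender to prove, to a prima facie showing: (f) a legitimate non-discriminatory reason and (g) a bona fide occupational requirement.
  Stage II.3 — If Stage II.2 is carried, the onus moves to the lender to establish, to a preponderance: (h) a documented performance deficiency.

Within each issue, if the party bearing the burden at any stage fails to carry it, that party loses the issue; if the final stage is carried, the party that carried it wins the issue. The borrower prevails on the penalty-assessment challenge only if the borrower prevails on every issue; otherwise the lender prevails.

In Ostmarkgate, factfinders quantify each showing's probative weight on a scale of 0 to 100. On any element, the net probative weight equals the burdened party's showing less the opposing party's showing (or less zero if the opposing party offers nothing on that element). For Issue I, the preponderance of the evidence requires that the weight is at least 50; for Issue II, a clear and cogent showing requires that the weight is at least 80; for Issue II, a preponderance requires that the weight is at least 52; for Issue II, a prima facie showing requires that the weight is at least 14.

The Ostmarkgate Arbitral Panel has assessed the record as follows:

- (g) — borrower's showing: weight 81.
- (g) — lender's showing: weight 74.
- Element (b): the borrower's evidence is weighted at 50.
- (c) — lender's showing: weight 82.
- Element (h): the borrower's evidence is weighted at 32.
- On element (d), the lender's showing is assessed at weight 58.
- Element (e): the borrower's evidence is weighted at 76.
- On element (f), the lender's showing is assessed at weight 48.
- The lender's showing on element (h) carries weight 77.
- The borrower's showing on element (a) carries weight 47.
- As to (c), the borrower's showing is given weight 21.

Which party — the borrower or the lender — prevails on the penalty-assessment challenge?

lender

— Issue I —
At Stage I.1 the borrower must meet the preponderance of the evidence (weight is at least 50): on (a) the weight is 47, < 50, so (a) does not meet the standard; on (b) the weight is 50, which does reach 50, so (b) meets the standard.
  Not every element is met, so the borrower fails to carry Stage I.1.
The analysis ends at Stage I.1; the lender prevails on this issue.
— Issue II —
Stage II.1 — burden on borrower; standard: a clear and cogent showing (weight is at least 80).
    (e): 76 < 80 [not met]
  Stage II.1 not carried; the borrower fails its burden.
So the lender prevails on this issue.
Per-issue: Issue I → lender; Issue II → lender. The borrower must prevail on every issue; overall, the lender prevails.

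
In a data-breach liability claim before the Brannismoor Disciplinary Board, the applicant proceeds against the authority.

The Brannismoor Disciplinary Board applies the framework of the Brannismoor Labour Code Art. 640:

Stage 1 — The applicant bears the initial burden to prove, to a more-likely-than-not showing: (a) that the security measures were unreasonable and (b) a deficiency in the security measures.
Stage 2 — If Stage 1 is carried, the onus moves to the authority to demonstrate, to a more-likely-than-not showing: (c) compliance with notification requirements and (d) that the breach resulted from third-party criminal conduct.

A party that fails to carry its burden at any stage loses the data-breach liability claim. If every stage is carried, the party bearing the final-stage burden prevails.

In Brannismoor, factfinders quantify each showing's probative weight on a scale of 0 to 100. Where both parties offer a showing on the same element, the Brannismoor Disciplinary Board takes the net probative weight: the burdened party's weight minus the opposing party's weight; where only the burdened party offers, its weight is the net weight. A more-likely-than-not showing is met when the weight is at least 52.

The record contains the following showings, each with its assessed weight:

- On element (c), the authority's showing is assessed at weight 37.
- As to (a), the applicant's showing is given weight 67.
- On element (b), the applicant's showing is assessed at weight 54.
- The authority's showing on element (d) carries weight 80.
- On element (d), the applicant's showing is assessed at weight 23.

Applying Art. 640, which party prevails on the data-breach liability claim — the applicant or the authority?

applicant

Stage 1 (applicant, a more-likely-than-not showing, weight is at least 52): (a) 67 ≥ 52 — meets; (b) 54 ≥ 52 — meets.
  All elements met. The burden passes to the authority.
Stage 2 (authority, a more-likely-than-not showing, weight is at least 52): (c) 37 < 52 — fails; (d) net 80−23=57 ≥ 52 — meets.
  Stage 2 not carried; the authority fails its burden.
So the applicant prevails.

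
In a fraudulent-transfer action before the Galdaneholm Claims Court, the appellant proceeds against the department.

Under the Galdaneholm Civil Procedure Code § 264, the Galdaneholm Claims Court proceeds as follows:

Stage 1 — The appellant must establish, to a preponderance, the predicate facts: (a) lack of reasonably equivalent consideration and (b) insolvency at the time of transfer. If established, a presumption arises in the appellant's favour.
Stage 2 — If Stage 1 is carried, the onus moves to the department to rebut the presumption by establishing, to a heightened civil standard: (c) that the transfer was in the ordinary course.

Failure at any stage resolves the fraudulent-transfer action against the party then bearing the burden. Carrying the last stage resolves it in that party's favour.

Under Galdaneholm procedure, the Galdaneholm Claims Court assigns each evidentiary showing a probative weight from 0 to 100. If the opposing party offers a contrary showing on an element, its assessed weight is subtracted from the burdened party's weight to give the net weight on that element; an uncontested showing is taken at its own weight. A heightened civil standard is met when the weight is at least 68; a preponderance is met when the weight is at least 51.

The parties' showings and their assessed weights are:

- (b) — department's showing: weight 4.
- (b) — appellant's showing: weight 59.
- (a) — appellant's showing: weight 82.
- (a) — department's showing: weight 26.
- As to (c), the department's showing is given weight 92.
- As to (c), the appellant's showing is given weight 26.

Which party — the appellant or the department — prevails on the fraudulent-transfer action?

Stage 1 (appellant, a preponderance, weight is at least 51): (a) net 82−26=56 ≥ 51 — meets; (b) net 59−4=55 ≥ 51 — meets.
  The appellant carries Stage 1; the department now bears the burden.
Stage 2 (department, a heightened civil standard, weight is at least 68): (c) net 92−26=66 < 68 — fails.
  Not every element is met, so the department fails to carry Stage 2.
The analysis ends at Stage 2; the appellant prevails.

appellant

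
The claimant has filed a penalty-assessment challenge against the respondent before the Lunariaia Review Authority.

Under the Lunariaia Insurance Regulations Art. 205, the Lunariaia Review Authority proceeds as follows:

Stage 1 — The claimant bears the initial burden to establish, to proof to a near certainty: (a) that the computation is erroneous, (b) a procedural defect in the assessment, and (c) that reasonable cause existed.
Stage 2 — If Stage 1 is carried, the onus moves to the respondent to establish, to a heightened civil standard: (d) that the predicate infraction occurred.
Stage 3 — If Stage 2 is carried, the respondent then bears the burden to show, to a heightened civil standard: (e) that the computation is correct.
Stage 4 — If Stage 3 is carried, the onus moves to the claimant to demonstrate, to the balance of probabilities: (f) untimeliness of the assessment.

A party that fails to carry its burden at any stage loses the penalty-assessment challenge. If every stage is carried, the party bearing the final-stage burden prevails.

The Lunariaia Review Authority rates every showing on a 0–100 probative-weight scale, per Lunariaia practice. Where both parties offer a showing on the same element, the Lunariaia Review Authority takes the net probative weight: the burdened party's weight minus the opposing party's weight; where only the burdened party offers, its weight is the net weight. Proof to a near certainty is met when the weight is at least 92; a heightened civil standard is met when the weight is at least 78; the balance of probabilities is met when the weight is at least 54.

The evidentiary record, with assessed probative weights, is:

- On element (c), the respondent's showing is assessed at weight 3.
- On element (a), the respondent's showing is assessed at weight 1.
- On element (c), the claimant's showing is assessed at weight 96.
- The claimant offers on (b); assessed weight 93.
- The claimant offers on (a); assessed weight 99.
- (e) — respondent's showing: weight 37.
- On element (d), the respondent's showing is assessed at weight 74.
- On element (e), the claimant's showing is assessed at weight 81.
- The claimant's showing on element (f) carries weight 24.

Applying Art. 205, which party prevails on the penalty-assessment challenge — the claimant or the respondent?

Stage 1 (claimant, proof to a near certainty, weight is at least 92): (a) net 99−1=98 ≥ 92 — meets; (b) 93 ≥ 92 — meets; (c) net 96−3=93 ≥ 92 — meets.
  The claimant carries Stage 1; the respondent now bears the burden.
Stage 2 (respondent, a heightened civil standard, weight is at least 78): (d) 74 < 78 — fails.
  Not every element is met, so the respondent fails to carry Stage 2.
So the claimant prevails.

claimant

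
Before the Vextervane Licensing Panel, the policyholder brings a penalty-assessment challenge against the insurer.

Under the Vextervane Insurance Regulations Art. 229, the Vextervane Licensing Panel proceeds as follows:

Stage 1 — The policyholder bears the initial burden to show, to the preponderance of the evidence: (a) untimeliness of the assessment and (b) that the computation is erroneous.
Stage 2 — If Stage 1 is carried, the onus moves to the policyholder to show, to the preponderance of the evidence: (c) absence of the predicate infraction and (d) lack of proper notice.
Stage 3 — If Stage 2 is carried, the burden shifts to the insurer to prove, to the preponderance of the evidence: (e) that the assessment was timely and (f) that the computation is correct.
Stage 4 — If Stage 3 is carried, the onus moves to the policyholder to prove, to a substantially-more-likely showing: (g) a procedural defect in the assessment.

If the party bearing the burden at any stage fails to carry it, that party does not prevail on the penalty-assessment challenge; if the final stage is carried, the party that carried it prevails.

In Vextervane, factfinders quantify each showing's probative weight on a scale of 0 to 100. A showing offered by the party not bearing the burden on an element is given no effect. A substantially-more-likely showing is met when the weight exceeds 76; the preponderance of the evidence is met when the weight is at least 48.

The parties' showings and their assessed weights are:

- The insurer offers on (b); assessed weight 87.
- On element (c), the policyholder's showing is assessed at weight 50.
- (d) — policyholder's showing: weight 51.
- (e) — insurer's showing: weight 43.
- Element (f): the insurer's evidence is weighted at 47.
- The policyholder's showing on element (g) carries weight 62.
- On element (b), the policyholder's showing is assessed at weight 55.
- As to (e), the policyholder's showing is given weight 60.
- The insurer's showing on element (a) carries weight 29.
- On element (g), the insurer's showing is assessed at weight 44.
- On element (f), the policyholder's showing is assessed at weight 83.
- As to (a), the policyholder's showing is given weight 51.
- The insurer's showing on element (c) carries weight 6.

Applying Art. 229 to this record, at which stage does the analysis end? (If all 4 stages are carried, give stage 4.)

At Stage 1 the policyholder must meet the preponderance of the evidence (weight is at least 48): on (a) the weight is 51 (the insurer's 29 is given no effect), which does reach 48, so (a) meets the standard; on (b) the weight is 55 (the insurer's 87 is given no effect), ≥ 48, so (b) meets the standard.
  All elements met. The policyholder retains the burden for Stage 2.
At Stage 2 the policyholder must meet the preponderance of the evidence (weight is at least 48): on (c) the weight is 50 (the insurer's 6 is given no effect), which does reach 48, so (c) meets the standard; on (d) the weight is 51, which does reach 48, so (d) meets the standard.
  Stage 2 is satisfied; the onus moves to the insurer.
At Stage 3 the insurer must meet the preponderance of the evidence (weight is at least 48): on (e) the weight is 43 (the policyholder's 60 is given no effect), < 48, so (e) does not meet the standard; on (f) the weight is 47 (the policyholder's 83 is given no effect), which does not reach 48, so (f) does not meet the standard.
  The insurer does not carry Stage 3.
The analysis ends at Stage 3; the policyholder prevails.

stage 3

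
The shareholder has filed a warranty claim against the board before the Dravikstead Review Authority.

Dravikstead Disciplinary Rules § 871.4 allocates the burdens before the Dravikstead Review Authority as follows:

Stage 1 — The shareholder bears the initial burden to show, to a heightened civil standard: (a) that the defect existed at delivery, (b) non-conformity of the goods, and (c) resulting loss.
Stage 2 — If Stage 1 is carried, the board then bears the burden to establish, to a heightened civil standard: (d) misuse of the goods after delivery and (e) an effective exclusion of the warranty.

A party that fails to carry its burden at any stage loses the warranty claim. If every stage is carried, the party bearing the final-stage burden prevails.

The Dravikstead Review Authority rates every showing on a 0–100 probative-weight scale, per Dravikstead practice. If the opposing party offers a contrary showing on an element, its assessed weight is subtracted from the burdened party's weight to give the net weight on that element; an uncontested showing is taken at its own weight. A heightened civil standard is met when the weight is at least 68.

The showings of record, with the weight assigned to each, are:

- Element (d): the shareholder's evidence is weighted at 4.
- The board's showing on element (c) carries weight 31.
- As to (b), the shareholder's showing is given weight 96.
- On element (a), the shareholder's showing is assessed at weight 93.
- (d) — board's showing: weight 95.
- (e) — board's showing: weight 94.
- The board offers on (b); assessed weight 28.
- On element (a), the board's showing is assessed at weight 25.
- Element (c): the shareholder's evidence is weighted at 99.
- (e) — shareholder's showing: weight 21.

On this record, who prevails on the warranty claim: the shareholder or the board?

Stage 1 (shareholder, a heightened civil standard, weight is at least 68): (a) net 93−25=68 ≥ 68 — meets; (b) net 96−28=68 ≥ 68 — meets; (c) net 99−31=68 ≥ 68 — meets.
  The shareholder carries Stage 1; the board now bears the burden.
Stage 2 (board, a heightened civil standard, weight is at least 68): (d) net 95−4=91 ≥ 68 — meets; (e) net 94−21=73 ≥ 68 — meets.
  All elements met at the final stage.
With every stage satisfied, the board prevails.

board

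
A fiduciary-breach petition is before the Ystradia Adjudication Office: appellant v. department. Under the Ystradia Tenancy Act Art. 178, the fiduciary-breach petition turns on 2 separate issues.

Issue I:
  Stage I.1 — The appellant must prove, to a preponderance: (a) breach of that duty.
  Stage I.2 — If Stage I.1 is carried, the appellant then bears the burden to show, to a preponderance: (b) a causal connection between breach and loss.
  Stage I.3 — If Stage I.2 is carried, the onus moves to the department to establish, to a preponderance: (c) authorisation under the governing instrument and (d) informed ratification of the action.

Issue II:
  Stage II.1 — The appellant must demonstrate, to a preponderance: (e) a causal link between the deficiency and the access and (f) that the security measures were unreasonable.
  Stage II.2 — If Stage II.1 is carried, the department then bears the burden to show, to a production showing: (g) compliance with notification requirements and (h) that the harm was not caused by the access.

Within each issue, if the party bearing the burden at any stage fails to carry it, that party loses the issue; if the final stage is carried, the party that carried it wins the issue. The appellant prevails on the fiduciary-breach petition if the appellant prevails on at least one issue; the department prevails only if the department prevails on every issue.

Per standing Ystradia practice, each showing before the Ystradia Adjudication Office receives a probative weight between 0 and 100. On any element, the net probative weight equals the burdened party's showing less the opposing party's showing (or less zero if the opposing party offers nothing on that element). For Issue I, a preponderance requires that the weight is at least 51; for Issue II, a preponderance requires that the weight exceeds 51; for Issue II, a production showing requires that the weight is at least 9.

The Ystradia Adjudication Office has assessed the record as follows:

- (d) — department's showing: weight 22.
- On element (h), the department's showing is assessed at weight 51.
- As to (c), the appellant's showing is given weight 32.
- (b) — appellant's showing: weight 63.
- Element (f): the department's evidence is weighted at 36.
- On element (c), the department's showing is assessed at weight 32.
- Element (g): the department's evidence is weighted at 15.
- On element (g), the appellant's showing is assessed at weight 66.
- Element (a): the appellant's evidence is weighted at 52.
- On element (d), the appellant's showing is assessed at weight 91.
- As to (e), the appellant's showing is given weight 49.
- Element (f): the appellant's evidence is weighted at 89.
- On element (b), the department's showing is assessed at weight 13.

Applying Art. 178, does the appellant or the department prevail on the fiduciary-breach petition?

— Issue I —
Stage I.1 (appellant, a preponderance, weight is at least 51): (a) 52 ≥ 51 — meets.
  Stage I.1 carried; the burden remains with the appellant.
Stage I.2 (appellant, a preponderance, weight is at least 51): (b) net 63−13=50 < 51 — fails.
  Not every element is met, so the appellant fails to carry Stage I.2.
The analysis ends at Stage I.2; the department prevails on this issue.
— Issue II —
Stage II.1 (appellant, a preponderance, weight exceeds 51): (e) 49 ≤ 51 — fails; (f) net 89−36=53 > 51 — meets.
  The appellant does not carry Stage II.1.
The department prevails on this issue.
Per-issue: Issue I → department; Issue II → department. The appellant must prevail on at least one issue; overall, the department prevails.

department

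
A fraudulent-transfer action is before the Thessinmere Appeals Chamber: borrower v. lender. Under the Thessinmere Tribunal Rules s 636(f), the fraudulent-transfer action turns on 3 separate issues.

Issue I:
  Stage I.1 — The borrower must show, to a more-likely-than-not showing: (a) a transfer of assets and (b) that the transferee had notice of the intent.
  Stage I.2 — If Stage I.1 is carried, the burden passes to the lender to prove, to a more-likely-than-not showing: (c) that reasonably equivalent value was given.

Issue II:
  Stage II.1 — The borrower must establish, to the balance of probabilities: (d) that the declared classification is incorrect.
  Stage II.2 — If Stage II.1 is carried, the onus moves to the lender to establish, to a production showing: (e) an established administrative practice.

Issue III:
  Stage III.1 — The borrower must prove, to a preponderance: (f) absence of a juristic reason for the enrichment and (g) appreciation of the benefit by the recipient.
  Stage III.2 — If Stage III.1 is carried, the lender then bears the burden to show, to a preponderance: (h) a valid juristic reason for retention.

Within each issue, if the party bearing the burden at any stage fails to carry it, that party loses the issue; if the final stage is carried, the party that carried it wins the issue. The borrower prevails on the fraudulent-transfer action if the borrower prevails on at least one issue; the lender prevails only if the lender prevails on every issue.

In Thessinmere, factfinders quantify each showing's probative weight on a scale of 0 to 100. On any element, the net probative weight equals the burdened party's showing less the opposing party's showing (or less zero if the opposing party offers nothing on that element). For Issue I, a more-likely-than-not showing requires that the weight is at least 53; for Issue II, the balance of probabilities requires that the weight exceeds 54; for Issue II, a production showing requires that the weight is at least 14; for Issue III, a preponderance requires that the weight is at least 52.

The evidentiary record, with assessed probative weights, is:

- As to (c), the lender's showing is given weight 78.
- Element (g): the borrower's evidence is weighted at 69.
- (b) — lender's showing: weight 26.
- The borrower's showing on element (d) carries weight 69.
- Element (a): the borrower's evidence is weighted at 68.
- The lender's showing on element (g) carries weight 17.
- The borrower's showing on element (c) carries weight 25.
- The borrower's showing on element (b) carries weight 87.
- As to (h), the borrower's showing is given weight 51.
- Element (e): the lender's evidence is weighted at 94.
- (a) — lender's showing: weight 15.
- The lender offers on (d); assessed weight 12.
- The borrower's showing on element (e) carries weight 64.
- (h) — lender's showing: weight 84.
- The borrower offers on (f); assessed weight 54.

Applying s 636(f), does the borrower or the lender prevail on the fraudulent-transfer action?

borrower

— Issue I —
Stage I.1 — burden on borrower; standard: a more-likely-than-not showing (weight is at least 53).
    (a): 68 − 15 = 53 ≥ 53 [met]
    (b): 87 − 26 = 61 ≥ 53 [met]
  The borrower carries Stage I.1; the lender now bears the burden.
Stage I.2 — burden on lender; standard: a more-likely-than-not showing (weight is at least 53).
    (c): 78 − 25 = 53 ≥ 53 [met]
  The lender carries the last stage.
With every stage satisfied, the lender prevails on this issue.
— Issue II —
At Stage II.1 the borrower must meet the balance of probabilities (weight exceeds 54): on (d) the weight is 69 less the opposing 12 gives net 57, > 54, so (d) meets the standard.
  Stage II.1 is satisfied; the onus moves to the lender.
At Stage II.2 the lender must meet a production showing (weight is at least 14): on (e) the weight is 94 less the opposing 64 gives net 30, which does reach 14, so (e) meets the standard.
  Stage II.2 carried; the final stage is satisfied.
With every stage satisfied, the lender prevails on this issue.
— Issue III —
Stage III.1 — burden on borrower; standard: a preponderance (weight is at least 52).
    (f): 54 ≥ 52 [met]
    (g): 69 − 17 = 52 ≥ 52 [met]
  All elements met. The burden passes to the lender.
Stage III.2 — burden on lender; standard: a preponderance (weight is at least 52).
    (h): 84 − 51 = 33 < 52 [not met]
  Not every element is met, so the lender fails to carry Stage III.2.
The analysis ends at Stage III.2; the borrower prevails on this issue.
Per-issue: Issue I → lender; Issue II → lender; Issue III → borrower. The borrower must prevail on at least one issue; overall, the borrower prevails.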